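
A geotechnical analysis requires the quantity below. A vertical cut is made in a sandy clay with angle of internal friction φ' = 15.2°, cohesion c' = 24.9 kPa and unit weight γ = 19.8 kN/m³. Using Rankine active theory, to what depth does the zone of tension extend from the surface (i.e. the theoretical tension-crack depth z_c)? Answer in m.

3.29 m

K_a = tan²(45° − 15.2°/2) = 0.5845; √K_a = 0.7646.
The active pressure is zero where K_a γ z = 2c√K_a, so z_c = 2c/(γ√K_a) = 2×24.9/(19.8×0.7646) = 3.290 m.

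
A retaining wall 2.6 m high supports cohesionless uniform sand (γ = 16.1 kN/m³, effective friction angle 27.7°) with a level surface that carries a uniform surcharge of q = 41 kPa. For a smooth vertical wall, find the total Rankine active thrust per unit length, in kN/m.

K_a = tan²(45° − φ/2) = 0.3653.
Soil triangle: ½ K_a γ H² = 0.5×0.3653×16.1×2.6² = 19.88 kN/m.
Surcharge rectangle: K_a q H = 0.3653×41×2.6 = 38.94 kN/m.
Total = 19.88 + 38.94 = 58.83 kN/m.

58.8 kN/m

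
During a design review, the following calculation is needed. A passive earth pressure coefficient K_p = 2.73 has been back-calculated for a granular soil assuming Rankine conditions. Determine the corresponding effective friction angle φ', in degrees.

27.6°

K_p = (1+sin φ)/(1−sin φ) ⇒ sin φ = (K_p − 1)/(K_p + 1) = 0.4638.
φ = arcsin(0.4638) = 27.63°.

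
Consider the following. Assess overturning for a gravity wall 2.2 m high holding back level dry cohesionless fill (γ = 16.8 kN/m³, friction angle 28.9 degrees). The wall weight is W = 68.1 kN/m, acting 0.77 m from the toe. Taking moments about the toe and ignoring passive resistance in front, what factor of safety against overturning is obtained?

K_a = tan²(45° − 28.9°/2) = 0.3484.
P_a = ½K_aγH² = 0.5×0.3484×16.8×2.2² = 14.16 kN/m, acting at H/3 = 0.7333 m above the base.
Overturning moment M_o = P_a × H/3 = 14.16 × 0.7333 = 10.39.
Resisting moment M_r = W × 0.77 = 68.1 × 0.77 = 52.44.
FS_overturning = M_r/M_o = 52.44/10.39 = 5.049.

5.05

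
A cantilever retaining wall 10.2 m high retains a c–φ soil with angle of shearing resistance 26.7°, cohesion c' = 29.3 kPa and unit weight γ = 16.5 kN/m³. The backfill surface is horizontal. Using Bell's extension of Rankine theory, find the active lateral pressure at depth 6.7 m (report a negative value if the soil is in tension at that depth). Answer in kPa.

5.88 kPa

K_a = (1 − sin φ)/(1 + sin φ) = 0.3800.
σ_a = K_a γ z − 2c√K_a = 0.3800×16.5×6.7 − 2×29.3×0.6164 = 5.883 kPa.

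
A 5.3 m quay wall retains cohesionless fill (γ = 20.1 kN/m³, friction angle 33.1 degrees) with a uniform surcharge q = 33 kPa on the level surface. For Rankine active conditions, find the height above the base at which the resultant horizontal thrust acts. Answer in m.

2.10 m

K_a = 0.2936.
Triangular part P₁ = ½K_aγH² = 82.88 at H/3 = 1.767 m; rectangular part P₂ = K_a q H = 51.35 at H/2 = 2.650 m.
ȳ = (P₁·1.767 + P₂·2.650)/(P₁+P₂) = 2.105 m.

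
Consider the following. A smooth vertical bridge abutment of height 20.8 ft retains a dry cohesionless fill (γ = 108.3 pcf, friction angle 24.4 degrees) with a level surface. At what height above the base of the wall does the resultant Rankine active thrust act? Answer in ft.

K_a = 0.4153.
The pressure distribution is triangular, so the resultant acts at H/3 above the base = 20.8/3 = 6.933 ft.

6.93 ft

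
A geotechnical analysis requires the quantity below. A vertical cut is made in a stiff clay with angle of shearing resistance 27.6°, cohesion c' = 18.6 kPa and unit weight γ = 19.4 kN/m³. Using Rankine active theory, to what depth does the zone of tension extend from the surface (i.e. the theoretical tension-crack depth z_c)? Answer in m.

3.17 m

K_a = tan²(45° − 27.6°/2) = 0.3668; √K_a = 0.6056.
The active pressure is zero where K_a γ z = 2c√K_a, so z_c = 2c/(γ√K_a) = 2×18.6/(19.4×0.6056) = 3.166 m.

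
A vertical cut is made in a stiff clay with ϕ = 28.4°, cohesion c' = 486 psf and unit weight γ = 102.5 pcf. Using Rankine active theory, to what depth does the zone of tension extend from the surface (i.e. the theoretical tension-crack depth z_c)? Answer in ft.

15.9 ft

K_a = tan²(45° − 28.4°/2) = 0.3554; √K_a = 0.5961.
The active pressure is zero where K_a γ z = 2c√K_a, so z_c = 2c/(γ√K_a) = 2×486/(102.5×0.5961) = 15.91 ft.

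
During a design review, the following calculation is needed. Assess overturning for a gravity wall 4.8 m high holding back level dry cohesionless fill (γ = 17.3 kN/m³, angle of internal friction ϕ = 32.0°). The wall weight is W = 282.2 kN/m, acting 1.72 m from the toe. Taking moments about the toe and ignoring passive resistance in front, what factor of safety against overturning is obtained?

4.95

K_a = tan²(45° − 32.0°/2) = 0.3073.
P_a = ½K_aγH² = 0.5×0.3073×17.3×4.8² = 61.24 kN/m, acting at H/3 = 1.600 m above the base.
Overturning moment M_o = P_a × H/3 = 61.24 × 1.600 = 97.98.
Resisting moment M_r = W × 1.72 = 282.2 × 1.72 = 485.4.
FS_overturning = M_r/M_o = 485.4/97.98 = 4.954.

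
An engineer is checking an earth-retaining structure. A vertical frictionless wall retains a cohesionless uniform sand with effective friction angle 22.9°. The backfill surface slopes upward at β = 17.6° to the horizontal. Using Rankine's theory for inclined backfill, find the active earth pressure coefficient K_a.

0.563

K_a = cos β · (cos β − √(cos²β − cos²φ)) / (cos β + √(cos²β − cos²φ)).
cos β = 0.9532, cos φ = 0.9212, √(cos²β − cos²φ) = 0.2449.
K_a = 0.9532 × (0.9532 − 0.2449)/(0.9532 + 0.2449) = 0.5635.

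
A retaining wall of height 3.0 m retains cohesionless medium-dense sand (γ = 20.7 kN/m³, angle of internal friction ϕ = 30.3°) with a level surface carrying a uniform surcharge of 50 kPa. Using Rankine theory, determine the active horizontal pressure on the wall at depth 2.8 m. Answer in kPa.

K_a = (1 − sin φ)/(1 + sin φ) = 0.3293.
σ_v = γz + q = 20.7 × 2.8 + 50 = 108.0 kPa.
σ_h = K_a σ_v = 0.3293 × 108.0 = 35.55 kPa.

35.6 kPa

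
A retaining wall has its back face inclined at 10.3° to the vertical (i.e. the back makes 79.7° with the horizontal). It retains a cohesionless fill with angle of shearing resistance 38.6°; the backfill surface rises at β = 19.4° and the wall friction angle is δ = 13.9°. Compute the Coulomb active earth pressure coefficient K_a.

0.371

K_a = sin²(α+φ) / [sin²α · sin(α−δ) · (1 + √{sin(φ+δ)sin(φ−β) / (sin(α−δ)sin(α+β))})²].
With α = 79.7°, φ = 38.6°, δ = 13.9°, β = 19.4°: K_a = 0.3711.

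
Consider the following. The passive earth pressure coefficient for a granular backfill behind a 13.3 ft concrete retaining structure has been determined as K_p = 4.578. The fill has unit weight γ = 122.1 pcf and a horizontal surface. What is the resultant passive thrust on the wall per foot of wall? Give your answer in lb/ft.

49400 lb/ft

P = ½ K_p γ H² = 0.5 × 4.578 × 122.1 × 13.3² = 49440 lb/ft.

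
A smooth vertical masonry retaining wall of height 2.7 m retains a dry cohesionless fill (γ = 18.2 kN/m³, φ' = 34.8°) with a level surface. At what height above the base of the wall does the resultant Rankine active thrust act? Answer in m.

K_a = 0.2733.
The pressure distribution is triangular, so the resultant acts at H/3 above the base = 2.7/3 = 0.9000 m.

0.900 m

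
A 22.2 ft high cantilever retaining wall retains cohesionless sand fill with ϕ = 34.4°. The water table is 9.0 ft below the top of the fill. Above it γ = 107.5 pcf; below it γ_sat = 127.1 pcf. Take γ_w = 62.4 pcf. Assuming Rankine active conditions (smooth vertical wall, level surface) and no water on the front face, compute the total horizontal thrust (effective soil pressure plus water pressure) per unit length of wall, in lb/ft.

K_a = tan²(45° − φ/2) = 0.2780.
γ' = 127.1 − 62.4 = 64.70 pcf. Depth below WT = 13.2 ft.
σ'_h at WT = K_a γ d_w = 268.9 psf; at base = 268.9 + K_a γ' × 13.2 = 506.4 psf.
P₁ (0–9.0 ft) = ½×268.9×9.0 = 1210. P₂ (9.0–22.2 ft) = ½(268.9+506.4)×13.2 = 5117.
P_w = ½ γ_w h₂² = 0.5×62.4×13.2² = 5436. Total = 1210+5117+5436 = 11760 lb/ft.

11800 lb/ft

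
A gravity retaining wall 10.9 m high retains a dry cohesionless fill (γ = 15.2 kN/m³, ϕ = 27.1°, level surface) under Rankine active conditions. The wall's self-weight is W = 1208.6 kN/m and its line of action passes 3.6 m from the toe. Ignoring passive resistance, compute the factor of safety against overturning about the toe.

K_a = tan²(45° − 27.1°/2) = 0.3741.
P_a = ½K_aγH² = 0.5×0.3741×15.2×10.9² = 337.8 kN/m, acting at H/3 = 3.633 m above the base.
Overturning moment M_o = P_a × H/3 = 337.8 × 3.633 = 1227.
Resisting moment M_r = W × 3.6 = 1208.6 × 3.6 = 4351.
FS_overturning = M_r/M_o = 4351/1227 = 3.545.

3.55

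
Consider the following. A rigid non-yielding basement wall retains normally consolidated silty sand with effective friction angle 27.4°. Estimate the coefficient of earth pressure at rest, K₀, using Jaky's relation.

K₀ = 1 − sin φ' = 1 − sin 27.4° = 0.5398.

0.540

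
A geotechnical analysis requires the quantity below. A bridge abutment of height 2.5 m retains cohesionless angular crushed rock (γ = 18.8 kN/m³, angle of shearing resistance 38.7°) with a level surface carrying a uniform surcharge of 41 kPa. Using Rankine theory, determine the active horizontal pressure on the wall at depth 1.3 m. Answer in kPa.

15.1 kPa

K_a = (1 − sin φ)/(1 + sin φ) = 0.2306.
σ_v = γz + q = 18.8 × 1.3 + 41 = 65.44 kPa.
σ_h = K_a σ_v = 0.2306 × 65.44 = 15.09 kPa.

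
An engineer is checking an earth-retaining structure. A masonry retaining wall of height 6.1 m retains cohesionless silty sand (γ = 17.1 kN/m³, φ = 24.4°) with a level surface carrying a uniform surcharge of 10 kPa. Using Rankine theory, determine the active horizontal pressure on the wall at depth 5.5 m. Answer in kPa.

K_a = (1 − sin φ)/(1 + sin φ) = 0.4153.
σ_v = γz + q = 17.1 × 5.5 + 10 = 104.1 kPa.
σ_h = K_a σ_v = 0.4153 × 104.1 = 43.21 kPa.

43.2 kPa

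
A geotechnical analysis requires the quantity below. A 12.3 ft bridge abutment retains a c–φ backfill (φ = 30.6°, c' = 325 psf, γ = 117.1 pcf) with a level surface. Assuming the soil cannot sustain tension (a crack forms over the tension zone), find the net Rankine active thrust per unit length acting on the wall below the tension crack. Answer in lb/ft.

126 lb/ft

K_a = 0.3253; √K_a = 0.5704.
Tension-crack depth z_c = 2c/(γ√K_a) = 2×325/(117.1×0.5704) = 9.732 ft.
σ_a at base = K_a γ H − 2c√K_a = 0.3253×117.1×12.3 − 2×325×0.5704 = 97.85 psf.
P_a = ½ × 97.85 × (H − z_c) = 0.5×97.85×2.568 = 125.7 lb/ft.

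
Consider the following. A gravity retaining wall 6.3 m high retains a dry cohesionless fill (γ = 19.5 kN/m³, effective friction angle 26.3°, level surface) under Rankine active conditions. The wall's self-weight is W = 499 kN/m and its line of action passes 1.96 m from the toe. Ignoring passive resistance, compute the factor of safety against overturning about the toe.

K_a = tan²(45° − 26.3°/2) = 0.3859.
P_a = ½K_aγH² = 0.5×0.3859×19.5×6.3² = 149.3 kN/m, acting at H/3 = 2.100 m above the base.
Overturning moment M_o = P_a × H/3 = 149.3 × 2.100 = 313.6.
Resisting moment M_r = W × 1.96 = 499 × 1.96 = 978.0.
FS_overturning = M_r/M_o = 978.0/313.6 = 3.118.

3.12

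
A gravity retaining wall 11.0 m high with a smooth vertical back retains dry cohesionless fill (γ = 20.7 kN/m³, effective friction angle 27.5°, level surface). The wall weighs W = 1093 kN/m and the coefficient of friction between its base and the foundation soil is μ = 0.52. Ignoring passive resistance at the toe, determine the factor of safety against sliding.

1.23

K_a = tan²(45° − 27.5°/2) = 0.3682.
P_a = ½K_aγH² = 0.5×0.3682×20.7×11.0² = 461.1 kN/m, acting at H/3 = 3.667 m above the base.
FS_sliding = μW / P_a = 0.52×1093 / 461.1 = 1.232.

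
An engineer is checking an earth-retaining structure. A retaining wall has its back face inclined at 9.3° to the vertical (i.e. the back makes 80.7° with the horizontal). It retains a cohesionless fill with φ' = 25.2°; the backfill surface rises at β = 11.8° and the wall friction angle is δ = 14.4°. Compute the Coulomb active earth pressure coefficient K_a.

K_a = sin²(α+φ) / [sin²α · sin(α−δ) · (1 + √{sin(φ+δ)sin(φ−β) / (sin(α−δ)sin(α+β))})²].
With α = 80.7°, φ = 25.2°, δ = 14.4°, β = 11.8°: K_a = 0.5278.

0.528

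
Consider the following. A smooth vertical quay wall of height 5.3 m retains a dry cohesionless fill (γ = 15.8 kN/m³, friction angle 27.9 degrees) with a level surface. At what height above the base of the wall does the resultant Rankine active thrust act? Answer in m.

K_a = 0.3625.
The pressure distribution is triangular, so the resultant acts at H/3 above the base = 5.3/3 = 1.767 m.

1.77 m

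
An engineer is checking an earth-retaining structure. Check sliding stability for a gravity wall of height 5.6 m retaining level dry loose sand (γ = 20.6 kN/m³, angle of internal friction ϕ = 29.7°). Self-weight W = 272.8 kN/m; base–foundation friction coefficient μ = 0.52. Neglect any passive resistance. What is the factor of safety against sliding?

K_a = tan²(45° − 29.7°/2) = 0.3374.
P_a = ½K_aγH² = 0.5×0.3374×20.6×5.6² = 109.0 kN/m, acting at H/3 = 1.867 m above the base.
FS_sliding = μW / P_a = 0.52×272.8 / 109.0 = 1.302.

1.30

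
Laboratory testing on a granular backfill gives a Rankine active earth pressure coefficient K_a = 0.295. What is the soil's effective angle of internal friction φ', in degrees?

33.0°

K_a = tan²(45° − φ/2) ⇒ 45° − φ/2 = arctan(√0.295) = 28.51°.
φ = 2(45° − 28.51°) = 32.98°.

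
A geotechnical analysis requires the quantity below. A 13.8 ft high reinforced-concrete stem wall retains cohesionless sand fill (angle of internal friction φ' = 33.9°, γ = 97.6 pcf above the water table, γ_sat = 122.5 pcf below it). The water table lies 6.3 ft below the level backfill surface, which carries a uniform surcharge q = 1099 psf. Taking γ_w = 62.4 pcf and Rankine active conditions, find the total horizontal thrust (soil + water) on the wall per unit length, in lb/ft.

8400 lb/ft

K_a = tan²(45° − φ/2) = 0.2839.
γ' = 122.5 − 62.4 = 60.10 pcf. h₂ = H − d_w = 7.5 ft.
σ'_h: at surface K_a·q = 312.0; at WT K_a(q+γd_w) = 486.6; at base K_a(q+γd_w+γ'h₂) = 614.6 psf.
P₁ = ½(312.0+486.6)×6.3 = 2516; P₂ = ½(486.6+614.6)×7.5 = 4129; P_w = ½γ_w h₂² = 1755.
Total = 2516+4129+1755 = 8400 lb/ft.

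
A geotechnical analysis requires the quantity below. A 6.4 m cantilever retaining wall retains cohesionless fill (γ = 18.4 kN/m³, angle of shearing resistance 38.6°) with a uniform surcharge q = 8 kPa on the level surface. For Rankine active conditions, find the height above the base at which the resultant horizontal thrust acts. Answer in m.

K_a = 0.2316.
Triangular part P₁ = ½K_aγH² = 87.28 at H/3 = 2.133 m; rectangular part P₂ = K_a q H = 11.86 at H/2 = 3.200 m.
ȳ = (P₁·2.133 + P₂·3.200)/(P₁+P₂) = 2.261 m.

2.26 m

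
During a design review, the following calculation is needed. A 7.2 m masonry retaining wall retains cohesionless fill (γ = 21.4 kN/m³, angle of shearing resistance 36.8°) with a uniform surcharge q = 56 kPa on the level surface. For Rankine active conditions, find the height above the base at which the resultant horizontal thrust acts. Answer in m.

2.91 m

K_a = 0.2508.
Triangular part P₁ = ½K_aγH² = 139.1 at H/3 = 2.400 m; rectangular part P₂ = K_a q H = 101.1 at H/2 = 3.600 m.
ȳ = (P₁·2.400 + P₂·3.600)/(P₁+P₂) = 2.905 m.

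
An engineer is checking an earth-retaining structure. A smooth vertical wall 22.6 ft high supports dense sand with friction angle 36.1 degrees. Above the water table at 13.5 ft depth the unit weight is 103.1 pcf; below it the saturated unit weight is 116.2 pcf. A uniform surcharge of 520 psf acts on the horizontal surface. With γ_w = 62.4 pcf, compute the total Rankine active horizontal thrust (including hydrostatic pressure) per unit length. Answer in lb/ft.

K_a = tan²(45° − φ/2) = 0.2585.
γ' = 116.2 − 62.4 = 53.80 pcf. h₂ = H − d_w = 9.1 ft.
σ'_h: at surface K_a·q = 134.4; at WT K_a(q+γd_w) = 494.2; at base K_a(q+γd_w+γ'h₂) = 620.8 psf.
P₁ = ½(134.4+494.2)×13.5 = 4243; P₂ = ½(494.2+620.8)×9.1 = 5073; P_w = ½γ_w h₂² = 2584.
Total = 4243+5073+2584 = 11900 lb/ft.

11900 lb/ft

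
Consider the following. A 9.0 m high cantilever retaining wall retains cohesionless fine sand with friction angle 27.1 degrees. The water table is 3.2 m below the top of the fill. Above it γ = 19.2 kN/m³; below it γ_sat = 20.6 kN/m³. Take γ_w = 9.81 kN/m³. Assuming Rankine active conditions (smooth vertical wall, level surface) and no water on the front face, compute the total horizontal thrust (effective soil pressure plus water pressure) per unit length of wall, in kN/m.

403 kN/m

K_a = tan²(45° − φ/2) = 0.3741.
γ' = 20.6 − 9.81 = 10.79 kN/m³. Depth below WT = 5.8 m.
σ'_h at WT = K_a γ d_w = 22.98 kPa; at base = 22.98 + K_a γ' × 5.8 = 46.39 kPa.
P₁ (0–3.2 m) = ½×22.98×3.2 = 36.77. P₂ (3.2–9.0 m) = ½(22.98+46.39)×5.8 = 201.2.
P_w = ½ γ_w h₂² = 0.5×9.81×5.8² = 165.0. Total = 36.77+201.2+165.0 = 403.0 kN/m.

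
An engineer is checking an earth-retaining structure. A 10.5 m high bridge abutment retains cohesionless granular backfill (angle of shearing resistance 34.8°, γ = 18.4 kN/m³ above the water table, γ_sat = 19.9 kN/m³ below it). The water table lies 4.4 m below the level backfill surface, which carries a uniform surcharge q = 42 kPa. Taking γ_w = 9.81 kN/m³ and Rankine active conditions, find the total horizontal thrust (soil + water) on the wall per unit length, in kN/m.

538 kN/m

K_a = tan²(45° − φ/2) = 0.2733.
γ' = 19.9 − 9.81 = 10.09 kN/m³. h₂ = H − d_w = 6.1 m.
σ'_h: at surface K_a·q = 11.48; at WT K_a(q+γd_w) = 33.61; at base K_a(q+γd_w+γ'h₂) = 50.43 kPa.
P₁ = ½(11.48+33.61)×4.4 = 99.19; P₂ = ½(33.61+50.43)×6.1 = 256.3; P_w = ½γ_w h₂² = 182.5.
Total = 99.19+256.3+182.5 = 538.0 kN/m.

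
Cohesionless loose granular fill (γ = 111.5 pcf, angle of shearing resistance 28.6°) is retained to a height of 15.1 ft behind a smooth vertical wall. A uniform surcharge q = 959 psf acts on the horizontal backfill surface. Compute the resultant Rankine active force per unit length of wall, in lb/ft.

K_a = tan²(45° − φ/2) = 0.3525.
Soil triangle: ½ K_a γ H² = 0.5×0.3525×111.5×15.1² = 4481 lb/ft.
Surcharge rectangle: K_a q H = 0.3525×959×15.1 = 5105 lb/ft.
Total = 4481 + 5105 = 9587 lb/ft.

9590 lb/ft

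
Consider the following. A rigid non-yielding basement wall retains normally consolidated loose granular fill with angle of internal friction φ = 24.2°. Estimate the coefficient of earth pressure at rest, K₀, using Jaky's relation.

K₀ = 1 − sin φ' = 1 − sin 24.2° = 0.5901.

0.590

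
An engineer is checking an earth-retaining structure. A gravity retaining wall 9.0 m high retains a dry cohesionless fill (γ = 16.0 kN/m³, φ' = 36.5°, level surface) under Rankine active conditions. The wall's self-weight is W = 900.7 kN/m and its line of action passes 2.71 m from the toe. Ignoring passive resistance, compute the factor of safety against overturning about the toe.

K_a = tan²(45° − 36.5°/2) = 0.2541.
P_a = ½K_aγH² = 0.5×0.2541×16.0×9.0² = 164.6 kN/m, acting at H/3 = 3.000 m above the base.
Overturning moment M_o = P_a × H/3 = 164.6 × 3.000 = 493.9.
Resisting moment M_r = W × 2.71 = 900.7 × 2.71 = 2441.
FS_overturning = M_r/M_o = 2441/493.9 = 4.942.

4.94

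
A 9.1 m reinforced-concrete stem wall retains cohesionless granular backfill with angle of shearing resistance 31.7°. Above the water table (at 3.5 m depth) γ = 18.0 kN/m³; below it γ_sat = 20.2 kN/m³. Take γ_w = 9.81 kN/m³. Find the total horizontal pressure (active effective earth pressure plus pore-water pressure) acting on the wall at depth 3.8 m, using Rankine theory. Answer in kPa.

K_a = (1 − sin φ)/(1 + sin φ) = 0.3111.
γ' = 20.2 − 9.81 = 10.39 kN/m³.
Effective vertical stress at 3.8 m: σ'_v = 18.0×3.5 + 10.39×0.300 = 66.12 kPa.
σ'_h = K_a σ'_v = 0.3111 × 66.12 = 20.57 kPa; u = γ_w × 0.300 = 2.943 kPa.
Total σ_h = 20.57 + 2.943 = 23.51 kPa.

23.5 kPa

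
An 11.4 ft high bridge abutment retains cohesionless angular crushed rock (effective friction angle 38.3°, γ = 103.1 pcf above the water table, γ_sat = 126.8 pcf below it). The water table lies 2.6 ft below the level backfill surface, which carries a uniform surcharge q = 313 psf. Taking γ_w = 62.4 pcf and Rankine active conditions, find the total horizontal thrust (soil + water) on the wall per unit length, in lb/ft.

4470 lb/ft

K_a = tan²(45° − φ/2) = 0.2347.
γ' = 126.8 − 62.4 = 64.40 pcf. h₂ = H − d_w = 8.8 ft.
σ'_h: at surface K_a·q = 73.47; at WT K_a(q+γd_w) = 136.4; at base K_a(q+γd_w+γ'h₂) = 269.4 psf.
P₁ = ½(73.47+136.4)×2.6 = 272.8; P₂ = ½(136.4+269.4)×8.8 = 1786; P_w = ½γ_w h₂² = 2416.
Total = 272.8+1786+2416 = 4475 lb/ft.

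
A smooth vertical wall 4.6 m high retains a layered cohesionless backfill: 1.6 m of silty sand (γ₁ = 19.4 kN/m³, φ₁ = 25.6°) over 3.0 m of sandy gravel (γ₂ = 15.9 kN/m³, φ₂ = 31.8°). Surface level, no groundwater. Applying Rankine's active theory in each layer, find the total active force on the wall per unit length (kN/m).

K_a1 = tan²(45°−25.6°/2) = 0.3966; K_a2 = tan²(45°−31.8°/2) = 0.3098.
Layer 1: σ at base = K_a1 γ₁ h₁ = 12.31 kPa; P₁ = ½×12.31×1.6 = 9.847.
Layer 2: σ_v at top = γ₁h₁ = 31.04; σ_h top = K_a2×31.04 = 9.616; σ_h base = K_a2×(31.04+15.9×3.0) = 24.39.
P₂ = ½(9.616+24.39)×3.0 = 51.01. Total P_a = 9.847+51.01 = 60.86 kN/m.

60.9 kN/m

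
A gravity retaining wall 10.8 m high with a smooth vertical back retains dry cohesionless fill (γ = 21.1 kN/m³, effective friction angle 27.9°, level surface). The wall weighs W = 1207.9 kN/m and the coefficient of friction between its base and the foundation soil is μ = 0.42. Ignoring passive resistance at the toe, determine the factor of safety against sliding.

K_a = tan²(45° − 27.9°/2) = 0.3625.
P_a = ½K_aγH² = 0.5×0.3625×21.1×10.8² = 446.0 kN/m, acting at H/3 = 3.600 m above the base.
FS_sliding = μW / P_a = 0.42×1207.9 / 446.0 = 1.137.

1.14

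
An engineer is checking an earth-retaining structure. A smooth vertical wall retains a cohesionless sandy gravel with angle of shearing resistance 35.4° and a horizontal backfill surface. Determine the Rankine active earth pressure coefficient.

K_a = (1 − sin φ)/(1 + sin φ) = (1 − sin 35.4°)/(1 + sin 35.4°) = 0.2664.

0.266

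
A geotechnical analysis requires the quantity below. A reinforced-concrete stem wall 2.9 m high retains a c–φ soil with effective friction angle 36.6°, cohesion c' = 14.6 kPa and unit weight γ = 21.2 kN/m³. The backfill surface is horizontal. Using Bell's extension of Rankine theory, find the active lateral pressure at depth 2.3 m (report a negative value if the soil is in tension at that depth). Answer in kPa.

-2.35 kPa

K_a = (1 − sin φ)/(1 + sin φ) = 0.2530.
σ_a = K_a γ z − 2c√K_a = 0.2530×21.2×2.3 − 2×14.6×0.5029 = -2.352 kPa.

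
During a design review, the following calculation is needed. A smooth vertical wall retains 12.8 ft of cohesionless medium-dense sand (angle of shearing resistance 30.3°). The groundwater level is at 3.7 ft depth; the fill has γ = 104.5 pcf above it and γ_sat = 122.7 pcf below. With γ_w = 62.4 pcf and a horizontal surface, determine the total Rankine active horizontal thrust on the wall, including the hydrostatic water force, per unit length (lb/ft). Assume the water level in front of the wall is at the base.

4800 lb/ft

K_a = tan²(45° − φ/2) = 0.3293.
γ' = 122.7 − 62.4 = 60.30 pcf. Depth below WT = 9.1 ft.
σ'_h at WT = K_a γ d_w = 127.3 psf; at base = 127.3 + K_a γ' × 9.1 = 308.0 psf.
P₁ (0–3.7 ft) = ½×127.3×3.7 = 235.6. P₂ (3.7–12.8 ft) = ½(127.3+308.0)×9.1 = 1981.
P_w = ½ γ_w h₂² = 0.5×62.4×9.1² = 2584. Total = 235.6+1981+2584 = 4800 lb/ft.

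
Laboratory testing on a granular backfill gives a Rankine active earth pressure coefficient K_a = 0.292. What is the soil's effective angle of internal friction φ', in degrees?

33.2°

K_a = tan²(45° − φ/2) ⇒ 45° − φ/2 = arctan(√0.292) = 28.39°.
φ = 2(45° − 28.39°) = 33.23°.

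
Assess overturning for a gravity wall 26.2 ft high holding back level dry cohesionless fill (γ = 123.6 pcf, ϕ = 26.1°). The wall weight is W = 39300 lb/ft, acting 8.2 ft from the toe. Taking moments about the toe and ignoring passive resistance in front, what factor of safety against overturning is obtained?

2.24

K_a = tan²(45° − 26.1°/2) = 0.3889.
P_a = ½K_aγH² = 0.5×0.3889×123.6×26.2² = 16500 lb/ft, acting at H/3 = 8.733 ft above the base.
Overturning moment M_o = P_a × H/3 = 16500 × 8.733 = 144100.
Resisting moment M_r = W × 8.2 = 39300 × 8.2 = 322300.
FS_overturning = M_r/M_o = 322300/144100 = 2.236.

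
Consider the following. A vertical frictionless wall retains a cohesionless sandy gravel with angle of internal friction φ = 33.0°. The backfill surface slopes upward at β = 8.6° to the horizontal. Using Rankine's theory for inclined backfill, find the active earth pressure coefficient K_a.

K_a = cos β · (cos β − √(cos²β − cos²φ)) / (cos β + √(cos²β − cos²φ)).
cos β = 0.9888, cos φ = 0.8387, √(cos²β − cos²φ) = 0.5237.
K_a = 0.9888 × (0.9888 − 0.5237)/(0.9888 + 0.5237) = 0.3040.

0.304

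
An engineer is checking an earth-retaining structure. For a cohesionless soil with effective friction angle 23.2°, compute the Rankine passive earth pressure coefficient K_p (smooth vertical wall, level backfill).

K_p = (1 + sin φ)/(1 − sin φ) = tan²(45° + 23.2°/2) = 2.300.

2.30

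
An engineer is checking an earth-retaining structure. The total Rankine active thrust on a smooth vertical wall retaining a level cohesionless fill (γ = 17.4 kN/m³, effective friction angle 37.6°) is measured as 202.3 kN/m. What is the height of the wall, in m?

K_a = 0.2421. P_a = ½ K_a γ H² ⇒ H = √(2P_a/(K_a γ)).
H = √(2×202.3/(0.2421×17.4)) = 9.800 m.

9.80 m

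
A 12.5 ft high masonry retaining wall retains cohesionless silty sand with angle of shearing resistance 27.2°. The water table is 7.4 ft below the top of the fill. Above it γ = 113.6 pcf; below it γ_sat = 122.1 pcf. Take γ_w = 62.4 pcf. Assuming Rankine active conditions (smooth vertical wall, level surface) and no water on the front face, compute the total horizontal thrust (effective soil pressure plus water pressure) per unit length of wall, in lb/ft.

K_a = tan²(45° − φ/2) = 0.3726.
γ' = 122.1 − 62.4 = 59.70 pcf. Depth below WT = 5.1 ft.
σ'_h at WT = K_a γ d_w = 313.2 psf; at base = 313.2 + K_a γ' × 5.1 = 426.7 psf.
P₁ (0–7.4 ft) = ½×313.2×7.4 = 1159. P₂ (7.4–12.5 ft) = ½(313.2+426.7)×5.1 = 1887.
P_w = ½ γ_w h₂² = 0.5×62.4×5.1² = 811.5. Total = 1159+1887+811.5 = 3857 lb/ft.

3860 lb/ft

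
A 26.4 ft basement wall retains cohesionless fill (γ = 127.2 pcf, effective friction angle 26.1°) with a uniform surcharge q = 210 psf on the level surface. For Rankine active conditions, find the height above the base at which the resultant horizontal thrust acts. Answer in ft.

9.29 ft

K_a = 0.3889.
Triangular part P₁ = ½K_aγH² = 17240 at H/3 = 8.800 ft; rectangular part P₂ = K_a q H = 2156 at H/2 = 13.20 ft.
ȳ = (P₁·8.800 + P₂·13.20)/(P₁+P₂) = 9.289 ft.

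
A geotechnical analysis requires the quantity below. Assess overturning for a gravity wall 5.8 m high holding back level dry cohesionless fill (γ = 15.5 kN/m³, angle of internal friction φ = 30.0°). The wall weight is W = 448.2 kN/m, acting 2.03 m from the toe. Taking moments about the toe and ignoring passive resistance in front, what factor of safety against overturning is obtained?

5.42

K_a = tan²(45° − 30.0°/2) = 0.3333.
P_a = ½K_aγH² = 0.5×0.3333×15.5×5.8² = 86.90 kN/m, acting at H/3 = 1.933 m above the base.
Overturning moment M_o = P_a × H/3 = 86.90 × 1.933 = 168.0.
Resisting moment M_r = W × 2.03 = 448.2 × 2.03 = 909.8.
FS_overturning = M_r/M_o = 909.8/168.0 = 5.415.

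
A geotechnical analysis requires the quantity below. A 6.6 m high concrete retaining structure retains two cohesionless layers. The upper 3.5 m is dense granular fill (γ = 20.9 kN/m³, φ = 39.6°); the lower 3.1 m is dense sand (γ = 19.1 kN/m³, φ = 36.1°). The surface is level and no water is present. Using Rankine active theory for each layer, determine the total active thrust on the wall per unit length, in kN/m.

111 kN/m

K_a1 = tan²(45°−39.6°/2) = 0.2214; K_a2 = tan²(45°−36.1°/2) = 0.2585.
Layer 1: σ at base = K_a1 γ₁ h₁ = 16.20 kPa; P₁ = ½×16.20×3.5 = 28.35.
Layer 2: σ_v at top = γ₁h₁ = 73.15; σ_h top = K_a2×73.15 = 18.91; σ_h base = K_a2×(73.15+19.1×3.1) = 34.21.
P₂ = ½(18.91+34.21)×3.1 = 82.34. Total P_a = 28.35+82.34 = 110.7 kN/m.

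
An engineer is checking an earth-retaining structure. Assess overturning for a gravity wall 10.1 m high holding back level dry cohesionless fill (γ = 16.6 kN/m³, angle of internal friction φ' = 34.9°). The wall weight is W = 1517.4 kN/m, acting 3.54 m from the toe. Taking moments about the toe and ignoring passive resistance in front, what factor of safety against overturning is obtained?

K_a = tan²(45° − 34.9°/2) = 0.2721.
P_a = ½K_aγH² = 0.5×0.2721×16.6×10.1² = 230.4 kN/m, acting at H/3 = 3.367 m above the base.
Overturning moment M_o = P_a × H/3 = 230.4 × 3.367 = 775.8.
Resisting moment M_r = W × 3.54 = 1517.4 × 3.54 = 5372.
FS_overturning = M_r/M_o = 5372/775.8 = 6.924.

6.92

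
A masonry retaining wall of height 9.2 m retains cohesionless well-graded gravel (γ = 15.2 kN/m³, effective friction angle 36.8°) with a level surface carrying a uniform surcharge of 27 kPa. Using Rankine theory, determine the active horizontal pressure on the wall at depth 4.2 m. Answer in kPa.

22.8 kPa

K_a = (1 − sin φ)/(1 + sin φ) = 0.2508.
σ_v = γz + q = 15.2 × 4.2 + 27 = 90.84 kPa.
σ_h = K_a σ_v = 0.2508 × 90.84 = 22.78 kPa.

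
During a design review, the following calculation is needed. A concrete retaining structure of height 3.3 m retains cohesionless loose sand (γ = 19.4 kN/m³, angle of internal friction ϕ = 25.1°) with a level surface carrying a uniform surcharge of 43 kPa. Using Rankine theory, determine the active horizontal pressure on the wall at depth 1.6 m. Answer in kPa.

K_a = (1 − sin φ)/(1 + sin φ) = 0.4043.
σ_v = γz + q = 19.4 × 1.6 + 43 = 74.04 kPa.
σ_h = K_a σ_v = 0.4043 × 74.04 = 29.93 kPa.

29.9 kPa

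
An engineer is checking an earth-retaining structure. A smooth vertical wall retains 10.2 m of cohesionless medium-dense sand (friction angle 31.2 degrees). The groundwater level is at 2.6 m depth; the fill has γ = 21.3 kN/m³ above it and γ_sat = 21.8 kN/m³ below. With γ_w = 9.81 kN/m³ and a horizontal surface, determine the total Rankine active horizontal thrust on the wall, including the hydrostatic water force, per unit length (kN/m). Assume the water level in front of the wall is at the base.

550 kN/m

K_a = tan²(45° − φ/2) = 0.3175.
γ' = 21.8 − 9.81 = 11.99 kN/m³. Depth below WT = 7.6 m.
σ'_h at WT = K_a γ d_w = 17.58 kPa; at base = 17.58 + K_a γ' × 7.6 = 46.51 kPa.
P₁ (0–2.6 m) = ½×17.58×2.6 = 22.86. P₂ (2.6–10.2 m) = ½(17.58+46.51)×7.6 = 243.6.
P_w = ½ γ_w h₂² = 0.5×9.81×7.6² = 283.3. Total = 22.86+243.6+283.3 = 549.7 kN/m.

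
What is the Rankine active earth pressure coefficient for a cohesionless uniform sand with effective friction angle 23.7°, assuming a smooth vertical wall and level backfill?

K_a = tan²(45° − φ/2) = tan²(33.15°) = 0.4266.

0.427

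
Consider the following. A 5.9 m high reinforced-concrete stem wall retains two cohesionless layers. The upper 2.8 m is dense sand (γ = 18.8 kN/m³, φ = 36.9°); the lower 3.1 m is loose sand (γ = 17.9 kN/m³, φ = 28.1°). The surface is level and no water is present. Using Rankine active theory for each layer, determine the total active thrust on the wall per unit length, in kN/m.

108 kN/m

K_a1 = tan²(45°−36.9°/2) = 0.2497; K_a2 = tan²(45°−28.1°/2) = 0.3596.
Layer 1: σ at base = K_a1 γ₁ h₁ = 13.14 kPa; P₁ = ½×13.14×2.8 = 18.40.
Layer 2: σ_v at top = γ₁h₁ = 52.64; σ_h top = K_a2×52.64 = 18.93; σ_h base = K_a2×(52.64+17.9×3.1) = 38.88.
P₂ = ½(18.93+38.88)×3.1 = 89.61. Total P_a = 18.40+89.61 = 108.0 kN/m.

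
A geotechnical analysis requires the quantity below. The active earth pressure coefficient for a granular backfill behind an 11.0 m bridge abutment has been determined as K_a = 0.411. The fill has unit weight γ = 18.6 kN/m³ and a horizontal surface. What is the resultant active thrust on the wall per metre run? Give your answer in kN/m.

P = ½ K_a γ H² = 0.5 × 0.411 × 18.6 × 11.0² = 462.5 kN/m.

462 kN/m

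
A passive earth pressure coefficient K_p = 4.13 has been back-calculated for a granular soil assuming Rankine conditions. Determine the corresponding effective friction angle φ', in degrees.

37.6°

K_p = (1+sin φ)/(1−sin φ) ⇒ sin φ = (K_p − 1)/(K_p + 1) = 0.6101.
φ = arcsin(0.6101) = 37.60°.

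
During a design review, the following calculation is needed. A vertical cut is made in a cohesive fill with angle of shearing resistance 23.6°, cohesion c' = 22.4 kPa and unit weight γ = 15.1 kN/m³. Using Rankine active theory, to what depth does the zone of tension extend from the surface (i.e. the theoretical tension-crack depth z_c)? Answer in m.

K_a = tan²(45° − 23.6°/2) = 0.4282; √K_a = 0.6544.
The active pressure is zero where K_a γ z = 2c√K_a, so z_c = 2c/(γ√K_a) = 2×22.4/(15.1×0.6544) = 4.534 m.

4.53 m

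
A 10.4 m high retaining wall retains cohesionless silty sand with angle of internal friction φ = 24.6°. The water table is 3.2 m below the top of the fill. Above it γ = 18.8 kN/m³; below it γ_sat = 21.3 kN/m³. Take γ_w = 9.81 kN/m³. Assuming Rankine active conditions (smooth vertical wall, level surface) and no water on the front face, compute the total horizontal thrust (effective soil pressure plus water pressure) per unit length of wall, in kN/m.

K_a = tan²(45° − φ/2) = 0.4121.
γ' = 21.3 − 9.81 = 11.49 kN/m³. Depth below WT = 7.2 m.
σ'_h at WT = K_a γ d_w = 24.79 kPa; at base = 24.79 + K_a γ' × 7.2 = 58.89 kPa.
P₁ (0–3.2 m) = ½×24.79×3.2 = 39.67. P₂ (3.2–10.4 m) = ½(24.79+58.89)×7.2 = 301.3.
P_w = ½ γ_w h₂² = 0.5×9.81×7.2² = 254.3. Total = 39.67+301.3+254.3 = 595.2 kN/m.

595 kN/m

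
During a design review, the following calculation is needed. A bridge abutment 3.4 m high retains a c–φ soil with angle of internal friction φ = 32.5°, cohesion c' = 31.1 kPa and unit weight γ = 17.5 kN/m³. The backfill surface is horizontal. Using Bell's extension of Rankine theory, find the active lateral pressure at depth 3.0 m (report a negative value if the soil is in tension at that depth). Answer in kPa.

K_a = (1 − sin φ)/(1 + sin φ) = 0.3010.
σ_a = K_a γ z − 2c√K_a = 0.3010×17.5×3.0 − 2×31.1×0.5486 = -18.32 kPa.

-18.3 kPa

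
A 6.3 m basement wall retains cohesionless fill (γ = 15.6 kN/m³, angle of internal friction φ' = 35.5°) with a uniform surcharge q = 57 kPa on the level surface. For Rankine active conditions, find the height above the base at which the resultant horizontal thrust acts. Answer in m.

2.66 m

K_a = 0.2653.
Triangular part P₁ = ½K_aγH² = 82.12 at H/3 = 2.100 m; rectangular part P₂ = K_a q H = 95.25 at H/2 = 3.150 m.
ȳ = (P₁·2.100 + P₂·3.150)/(P₁+P₂) = 2.664 m.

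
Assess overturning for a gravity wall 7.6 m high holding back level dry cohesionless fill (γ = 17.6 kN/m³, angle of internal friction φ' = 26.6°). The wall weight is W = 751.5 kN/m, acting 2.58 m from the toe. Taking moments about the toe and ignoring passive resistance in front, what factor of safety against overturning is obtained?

3.95

K_a = tan²(45° − 26.6°/2) = 0.3814.
P_a = ½K_aγH² = 0.5×0.3814×17.6×7.6² = 193.9 kN/m, acting at H/3 = 2.533 m above the base.
Overturning moment M_o = P_a × H/3 = 193.9 × 2.533 = 491.2.
Resisting moment M_r = W × 2.58 = 751.5 × 2.58 = 1939.
FS_overturning = M_r/M_o = 1939/491.2 = 3.947.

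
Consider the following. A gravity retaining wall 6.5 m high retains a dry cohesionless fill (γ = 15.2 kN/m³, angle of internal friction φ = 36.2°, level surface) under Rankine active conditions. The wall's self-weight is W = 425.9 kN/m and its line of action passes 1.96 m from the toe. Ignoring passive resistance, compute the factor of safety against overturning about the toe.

4.66

K_a = tan²(45° − 36.2°/2) = 0.2574.
P_a = ½K_aγH² = 0.5×0.2574×15.2×6.5² = 82.65 kN/m, acting at H/3 = 2.167 m above the base.
Overturning moment M_o = P_a × H/3 = 82.65 × 2.167 = 179.1.
Resisting moment M_r = W × 1.96 = 425.9 × 1.96 = 834.8.
FS_overturning = M_r/M_o = 834.8/179.1 = 4.662.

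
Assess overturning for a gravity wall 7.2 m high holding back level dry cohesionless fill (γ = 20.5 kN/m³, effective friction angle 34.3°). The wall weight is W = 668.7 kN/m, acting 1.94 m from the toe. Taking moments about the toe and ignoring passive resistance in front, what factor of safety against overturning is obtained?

K_a = tan²(45° − 34.3°/2) = 0.2792.
P_a = ½K_aγH² = 0.5×0.2792×20.5×7.2² = 148.3 kN/m, acting at H/3 = 2.400 m above the base.
Overturning moment M_o = P_a × H/3 = 148.3 × 2.400 = 356.0.
Resisting moment M_r = W × 1.94 = 668.7 × 1.94 = 1297.
FS_overturning = M_r/M_o = 1297/356.0 = 3.644.

3.64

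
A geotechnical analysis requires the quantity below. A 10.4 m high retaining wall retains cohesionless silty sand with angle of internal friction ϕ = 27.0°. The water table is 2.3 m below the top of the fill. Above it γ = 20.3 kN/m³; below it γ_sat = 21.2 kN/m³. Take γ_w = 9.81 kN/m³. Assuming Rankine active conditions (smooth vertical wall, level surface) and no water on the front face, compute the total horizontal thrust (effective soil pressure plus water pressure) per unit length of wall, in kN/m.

K_a = tan²(45° − φ/2) = 0.3755.
γ' = 21.2 − 9.81 = 11.39 kN/m³. Depth below WT = 8.1 m.
σ'_h at WT = K_a γ d_w = 17.53 kPa; at base = 17.53 + K_a γ' × 8.1 = 52.18 kPa.
P₁ (0–2.3 m) = ½×17.53×2.3 = 20.16. P₂ (2.3–10.4 m) = ½(17.53+52.18)×8.1 = 282.3.
P_w = ½ γ_w h₂² = 0.5×9.81×8.1² = 321.8. Total = 20.16+282.3+321.8 = 624.3 kN/m.

624 kN/m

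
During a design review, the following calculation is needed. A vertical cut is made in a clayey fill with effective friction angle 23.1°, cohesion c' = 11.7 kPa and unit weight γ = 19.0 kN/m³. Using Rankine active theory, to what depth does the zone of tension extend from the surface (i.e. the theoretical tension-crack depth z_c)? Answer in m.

1.86 m

K_a = tan²(45° − 23.1°/2) = 0.4364; √K_a = 0.6606.
The active pressure is zero where K_a γ z = 2c√K_a, so z_c = 2c/(γ√K_a) = 2×11.7/(19.0×0.6606) = 1.864 m.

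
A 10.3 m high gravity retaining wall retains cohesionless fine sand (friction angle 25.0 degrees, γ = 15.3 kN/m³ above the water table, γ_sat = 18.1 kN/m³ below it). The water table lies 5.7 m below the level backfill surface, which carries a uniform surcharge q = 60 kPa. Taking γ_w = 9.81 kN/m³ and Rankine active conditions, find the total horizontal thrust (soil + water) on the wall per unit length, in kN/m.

K_a = tan²(45° − φ/2) = 0.4059.
γ' = 18.1 − 9.81 = 8.290 kN/m³. h₂ = H − d_w = 4.6 m.
σ'_h: at surface K_a·q = 24.35; at WT K_a(q+γd_w) = 59.75; at base K_a(q+γd_w+γ'h₂) = 75.22 kPa.
P₁ = ½(24.35+59.75)×5.7 = 239.7; P₂ = ½(59.75+75.22)×4.6 = 310.4; P_w = ½γ_w h₂² = 103.8.
Total = 239.7+310.4+103.8 = 653.9 kN/m.

654 kN/m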